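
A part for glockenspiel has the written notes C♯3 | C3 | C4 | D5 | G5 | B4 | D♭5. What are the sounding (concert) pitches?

Written C4 on the glockenspiel sounds as C6, a perfect fifteenth higher; apply that shift to every note.
C#3 to C#5
C3 to C5
C4 to C6
D5 to D7
G5 to G7
B4 to B6
Db5 to Db7

C#5 C5 C6 D7 G7 B6 Db7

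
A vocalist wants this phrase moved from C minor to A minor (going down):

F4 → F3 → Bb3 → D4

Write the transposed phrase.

From C down to A is a minor third; apply that to each pitch.
F4 gives D4
F3 gives D3
Bb3 gives G3
D4 gives B3

D4 D3 G3 B3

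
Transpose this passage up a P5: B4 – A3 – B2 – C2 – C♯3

B4 up a perfect fifth is F#5.
A3 up a perfect fifth is E4.
B2: a fifth up reaches F, and 7 semitones makes it F#3.
A perfect fifth up from C2 gives G2.
C#3 up a perfect fifth is G#3.

F#5 E4 F#3 G2 G#3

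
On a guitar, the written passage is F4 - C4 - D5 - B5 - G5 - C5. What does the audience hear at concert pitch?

F3 C3 D4 B4 G4 C4

Written C4 on the guitar sounds as C3, a perfect octave lower; apply that shift to every note.
F4 becomes F3
C4 becomes C3
D5 becomes D4
B5 becomes B4
G5 becomes G4
C5 becomes C4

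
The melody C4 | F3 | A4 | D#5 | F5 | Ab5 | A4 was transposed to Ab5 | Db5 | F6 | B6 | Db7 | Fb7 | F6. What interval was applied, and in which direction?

up a minor thirteenth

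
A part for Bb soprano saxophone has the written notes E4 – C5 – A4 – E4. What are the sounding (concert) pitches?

D4 Bb4 G4 D4

The Bb soprano saxophone sounds a major second below written, so transpose each written note down a major second.
E4 to D4
C5 to Bb4
A4 to G4
E4 to D4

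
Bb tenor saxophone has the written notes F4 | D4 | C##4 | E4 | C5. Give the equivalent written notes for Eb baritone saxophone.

C5 A4 G##4 B4 G5

First find concert pitch: the Bb tenor saxophone sounds a major ninth below written, so F4 D4 C##4 E4 C5 sounds Eb3 C3 B#2 D3 Bb3.
Then write for Eb baritone saxophone: it sounds a major thirteenth below written, so the part must be a major thirteenth above concert.
Eb3 → C5
C3 → A4
B#2 → G##4
D3 → B4
Bb3 → G5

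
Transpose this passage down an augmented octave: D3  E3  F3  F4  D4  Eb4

Db2 Eb2 Fb2 Fb3 Db3 Ebb3

D3 becomes Db2
E3 becomes Eb2
F3 becomes Fb2
F4 becomes Fb3
D4 becomes Db3
Eb4 becomes Ebb3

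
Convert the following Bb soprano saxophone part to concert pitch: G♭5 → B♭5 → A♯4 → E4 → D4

Written C4 on the Bb soprano saxophone sounds as Bb3, a major second lower; apply that shift to every note.
Gb5 -> Fb5
Bb5 -> Ab5
A#4 -> G#4
E4 -> D4
D4 -> C4

Fb5 Ab5 G#4 D4 C4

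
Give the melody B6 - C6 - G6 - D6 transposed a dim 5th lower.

B6 -> E#6
C6 -> F#5
G6 -> C#6
D6 -> G#5

E#6 F#5 C#6 G#5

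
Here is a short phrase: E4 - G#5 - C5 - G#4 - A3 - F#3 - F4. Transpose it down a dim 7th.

F##3 A##4 D#4 A##3 B#2 G##2 G#3

E4 down a diminished seventh is F##3.
G#5: a seventh down reaches A, and 9 semitones makes it A##4.
A diminished seventh down from C5 gives D#4.
G#4 down a diminished seventh is A##3.
A3: a seventh down reaches B, and 9 semitones makes it B#2.
A diminished seventh down from F#3 gives G##2.
F4 down a diminished seventh is G#3.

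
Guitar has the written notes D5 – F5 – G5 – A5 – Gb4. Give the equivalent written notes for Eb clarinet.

B3 D4 E4 F#4 Eb3

First find concert pitch: the guitar sounds a perfect octave below written, so D5 F5 G5 A5 Gb4 sounds D4 F4 G4 A4 Gb3.
Then write for Eb clarinet: it sounds a minor third above written, so the part must be a minor third below concert.
D4 → B3
F4 → D4
G4 → E4
A4 → F#4
Gb3 → Eb3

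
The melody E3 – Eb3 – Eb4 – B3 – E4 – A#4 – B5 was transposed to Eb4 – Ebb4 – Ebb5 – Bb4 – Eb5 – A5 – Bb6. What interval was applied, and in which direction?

up a diminished octave

Take the first pair: E3 → Eb4. E to E spans 8 letter names, so the interval is some kind of octave.
E3 to Eb4 is 11 semitones, which makes it a diminished octave; the second version is higher, so the direction is up.
Checking another pair — B5 → Bb6 — gives the same interval.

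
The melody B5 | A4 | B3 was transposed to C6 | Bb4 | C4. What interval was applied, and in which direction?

up a minor second

From B5 to C6 is 2 letter names — a second of some quality.
B5 to C6 is 1 semitone, which makes it a minor second; the second version is higher, so the direction is up.
Checking another pair — B3 → C4 — gives the same interval.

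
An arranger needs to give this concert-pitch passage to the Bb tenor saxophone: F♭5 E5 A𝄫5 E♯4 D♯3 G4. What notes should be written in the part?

Gb6 F#6 Bbb6 F##5 E#4 A5

Written C4 sounds as Bb2 on the Bb tenor saxophone, so concert pitches are written a major ninth up.
Fb5 -> Gb6
E5 -> F#6
Abb5 -> Bbb6
E#4 -> F##5
D#3 -> E#4
G4 -> A5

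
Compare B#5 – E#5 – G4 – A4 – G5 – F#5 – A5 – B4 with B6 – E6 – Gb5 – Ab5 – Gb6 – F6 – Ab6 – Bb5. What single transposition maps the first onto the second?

From B#5 to B6 is 8 letter names — an octave of some quality.
B#5 to B6 is 11 semitones, which makes it a diminished octave; the second version is higher, so the direction is up.
Checking another pair — B4 → Bb5 — gives the same interval.

up a diminished octave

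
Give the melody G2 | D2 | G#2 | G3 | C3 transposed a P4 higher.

C3 G2 C#3 C4 F3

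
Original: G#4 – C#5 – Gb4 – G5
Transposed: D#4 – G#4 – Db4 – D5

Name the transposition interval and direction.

down a perfect fourth

From G#4 to D#4 is 4 letter names — a fourth of some quality.
D#4 to G#4 is 5 semitones, which makes it a perfect fourth; the second version is lower, so the direction is down.
Checking another pair — G5 → D5 — gives the same interval.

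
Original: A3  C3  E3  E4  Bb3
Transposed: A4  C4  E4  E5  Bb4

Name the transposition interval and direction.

Take the first pair: A3 → A4. A to A spans 8 letter names, so the interval is some kind of octave.
A3 to A4 is 12 semitones, which makes it a perfect octave; the second version is higher, so the direction is up.
Checking another pair — Bb3 → Bb4 — gives the same interval.

up a perfect octave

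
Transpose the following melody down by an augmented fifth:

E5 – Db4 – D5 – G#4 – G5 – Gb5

Ab4 Gbb3 Gb4 C4 Cb5 Cbb5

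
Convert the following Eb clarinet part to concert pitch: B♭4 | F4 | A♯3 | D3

Db5 Ab4 C#4 F3

Written C4 on the Eb clarinet sounds as Eb4, a minor third higher; apply that shift to every note.
Bb4 → Db5
F4 → Ab4
A#3 → C#4
D3 → F3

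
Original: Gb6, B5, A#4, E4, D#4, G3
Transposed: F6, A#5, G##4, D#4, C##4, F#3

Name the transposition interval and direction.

down a minor second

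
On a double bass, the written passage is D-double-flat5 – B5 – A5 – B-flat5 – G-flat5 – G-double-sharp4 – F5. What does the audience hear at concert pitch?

Dbb4 B4 A4 Bb4 Gb4 G##3 F4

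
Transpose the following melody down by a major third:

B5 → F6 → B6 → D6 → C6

A major third down from B5 gives G5.
F6 down a major third is Db6.
A major third down from B6 gives G6.
D6: a third down reaches B, and 4 semitones makes it Bb5.
C6: a third down reaches A, and 4 semitones makes it Ab5.

G5 Db6 G6 Bb5 Ab5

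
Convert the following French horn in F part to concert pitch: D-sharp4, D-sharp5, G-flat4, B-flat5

The French horn in F sounds a perfect fifth below written, so transpose each written note down a perfect fifth.
D#4 -> G#3
D#5 -> G#4
Gb4 -> Cb4
Bb5 -> Eb5

G#3 G#4 Cb4 Eb5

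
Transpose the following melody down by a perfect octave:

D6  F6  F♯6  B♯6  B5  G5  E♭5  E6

D6 to D5
F6 to F5
F#6 to F#5
B#6 to B#5
B5 to B4
G5 to G4
Eb5 to Eb4
E6 to E5

D5 F5 F#5 B#5 B4 G4 Eb4 E5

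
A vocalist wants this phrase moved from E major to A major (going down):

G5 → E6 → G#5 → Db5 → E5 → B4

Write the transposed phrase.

E major to A major down is a perfect fifth, so every note moves down by that interval.
G5 -> C5
E6 -> A5
G#5 -> C#5
Db5 -> Gb4
E5 -> A4
B4 -> E4

C5 A5 C#5 Gb4 A4 E4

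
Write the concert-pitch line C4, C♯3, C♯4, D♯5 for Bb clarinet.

The Bb clarinet sounds a major second below written, so the written part must be a major second above concert — transpose each note up.
C4 to D4
C#3 to D#3
C#4 to D#4
D#5 to E#5

D4 D#3 D#4 E#5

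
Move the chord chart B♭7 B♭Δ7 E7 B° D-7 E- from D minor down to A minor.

F7 FΔ7 B7 F#° A-7 B-

D minor down to A minor is a perfect fourth; each chord root moves by that interval while the quality stays the same.
B♭7: root B♭ down a perfect fourth → F, giving F7.
B♭Δ7: root B♭ down a perfect fourth → F, giving FΔ7.
E7: root E down a perfect fourth → B, giving B7.
B°: root B down a perfect fourth → F#, giving F#°.
D-7: root D down a perfect fourth → A, giving A-7.
E-: root E down a perfect fourth → B, giving B-.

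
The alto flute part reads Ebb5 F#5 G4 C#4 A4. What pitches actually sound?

The alto flute sounds a perfect fourth below written, so transpose each written note down a perfect fourth.
Ebb5 → Bbb4
F#5 → C#5
G4 → D4
C#4 → G#3
A4 → E4

Bbb4 C#5 D4 G#3 E4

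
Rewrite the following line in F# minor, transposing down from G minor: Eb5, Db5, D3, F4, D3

D5 C5 C#3 E4 C#3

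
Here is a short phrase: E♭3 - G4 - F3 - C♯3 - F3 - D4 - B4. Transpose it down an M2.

Db3 F4 Eb3 B2 Eb3 C4 A4

Eb3: a second down reaches D, and 2 semitones makes it Db3.
G4: a second down reaches F, and 2 semitones makes it F4.
F3 down a major second is Eb3.
C#3 down a major second is B2.
A major second down from F3 gives Eb3.
D4 down a major second is C4.
B4 down a major second is A4.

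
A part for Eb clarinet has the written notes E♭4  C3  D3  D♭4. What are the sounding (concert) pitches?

Written C4 on the Eb clarinet sounds as Eb4, a minor third higher; apply that shift to every note.
Eb4 -> Gb4
C3 -> Eb3
D3 -> F3
Db4 -> Fb4

Gb4 Eb3 F3 Fb4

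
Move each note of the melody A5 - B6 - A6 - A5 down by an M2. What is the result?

G5 A6 G6 G5

A5 down a major second is G5.
B6: a second down reaches A, and 2 semitones makes it A6.
A6: a second down reaches G, and 2 semitones makes it G6.
A5 down a major second is G5.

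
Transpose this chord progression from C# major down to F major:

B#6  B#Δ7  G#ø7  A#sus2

E6 EΔ7 Cø7 Dsus2

C# major down to F major is an augmented fifth; each chord root moves by that interval while the quality stays the same.
B#6: root B# down an augmented fifth → E, giving E6.
B#Δ7: root B# down an augmented fifth → E, giving EΔ7.
G#ø7: root G# down an augmented fifth → C, giving Cø7.
A#sus2: root A# down an augmented fifth → D, giving Dsus2.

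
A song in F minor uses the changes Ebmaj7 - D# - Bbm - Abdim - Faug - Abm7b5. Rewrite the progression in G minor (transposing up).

Fmaj7 E# Cm Bbdim Gaug Bbm7b5

F minor up to G minor is a major second; each chord root moves by that interval while the quality stays the same.
Ebmaj7: root Eb up a major second → F, giving Fmaj7.
D#: root D# up a major second → E#, giving E#.
Bbm: root Bb up a major second → C, giving Cm.
Abdim: root Ab up a major second → Bb, giving Bbdim.
Faug: root F up a major second → G, giving Gaug.
Abm7b5: root Ab up a major second → Bb, giving Bbm7b5.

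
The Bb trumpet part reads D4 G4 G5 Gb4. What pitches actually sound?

C4 F4 F5 Fb4

The Bb trumpet sounds a major second below written, so transpose each written note down a major second.
D4 becomes C4
G4 becomes F4
G5 becomes F5
Gb4 becomes Fb4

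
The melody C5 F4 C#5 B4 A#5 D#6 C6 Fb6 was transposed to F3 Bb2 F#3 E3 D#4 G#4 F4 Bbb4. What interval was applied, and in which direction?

down a perfect twelfth

Take the first pair: C5 → F3. C to F spans 12 letter names, so the interval is some kind of twelfth.
F3 to C5 is 19 semitones, which makes it a perfect twelfth; the second version is lower, so the direction is down.
Checking another pair — Fb6 → Bbb4 — gives the same interval.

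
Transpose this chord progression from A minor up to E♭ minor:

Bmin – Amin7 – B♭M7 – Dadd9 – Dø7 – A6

A minor up to E♭ minor is a diminished fifth; each chord root moves by that interval while the quality stays the same.
Bmin: root B up a diminished fifth → F, giving Fmin.
Amin7: root A up a diminished fifth → Eb, giving Ebmin7.
B♭M7: root B♭ up a diminished fifth → Fb, giving FbM7.
Dadd9: root D up a diminished fifth → Ab, giving Abadd9.
Dø7: root D up a diminished fifth → Ab, giving Abø7.
A6: root A up a diminished fifth → Eb, giving Eb6.

Fmin Ebmin7 FbM7 Abadd9 Abø7 Eb6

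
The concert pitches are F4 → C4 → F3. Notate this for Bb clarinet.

G4 D4 G3

The Bb clarinet sounds a major second below written, so the written part must be a major second above concert — transpose each note up.
F4 to G4
C4 to D4
F3 to G3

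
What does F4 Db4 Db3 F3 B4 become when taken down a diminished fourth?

C#4 A3 A2 C#3 F##4

F4: a fourth down reaches C, and 4 semitones makes it C#4.
A diminished fourth down from Db4 gives A3.
Db3 down a diminished fourth is A2.
A diminished fourth down from F3 gives C#3.
B4: a fourth down reaches F, and 4 semitones makes it F##4.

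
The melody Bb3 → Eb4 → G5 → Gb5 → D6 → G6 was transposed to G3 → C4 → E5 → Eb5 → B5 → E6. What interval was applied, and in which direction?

Take the first pair: Bb3 → G3. B to G spans 3 letter names, so the interval is some kind of third.
G3 to Bb3 is 3 semitones, which makes it a minor third; the second version is lower, so the direction is down.
Checking another pair — G6 → E6 — gives the same interval.

down a minor third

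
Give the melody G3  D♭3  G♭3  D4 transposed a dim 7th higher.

Fb4 Cbb4 Fbb4 Cb5

G3: a seventh up reaches F, and 9 semitones makes it Fb4.
Db3 up a diminished seventh is Cbb4.
A diminished seventh up from Gb3 gives Fbb4.
D4: a seventh up reaches C, and 9 semitones makes it Cb5.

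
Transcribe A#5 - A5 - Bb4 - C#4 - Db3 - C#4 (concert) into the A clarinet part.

Written C4 sounds as A3 on the A clarinet, so concert pitches are written a minor third up.
A#5 to C#6
A5 to C6
Bb4 to Db5
C#4 to E4
Db3 to Fb3
C#4 to E4

C#6 C6 Db5 E4 Fb3 E4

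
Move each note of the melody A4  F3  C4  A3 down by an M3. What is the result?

F4 Db3 Ab3 F3

A4 → F4
F3 → Db3
C4 → Ab3
A3 → F3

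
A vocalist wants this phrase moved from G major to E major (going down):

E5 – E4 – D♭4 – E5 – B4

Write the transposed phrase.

G major to E major down is a minor third, so every note moves down by that interval.
E5 to C#5
E4 to C#4
Db4 to Bb3
E5 to C#5
B4 to G#4

C#5 C#4 Bb3 C#5 G#4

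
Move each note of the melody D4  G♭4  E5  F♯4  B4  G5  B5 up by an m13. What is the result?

D4 to Bb5
Gb4 to Ebb6
E5 to C7
F#4 to D6
B4 to G6
G5 to Eb7
B5 to G7

Bb5 Ebb6 C7 D6 G6 Eb7 G7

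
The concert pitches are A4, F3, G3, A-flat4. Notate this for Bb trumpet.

B4 G3 A3 Bb4

The Bb trumpet sounds a major second below written, so the written part must be a major second above concert — transpose each note up.
A4 -> B4
F3 -> G3
G3 -> A3
Ab4 -> Bb4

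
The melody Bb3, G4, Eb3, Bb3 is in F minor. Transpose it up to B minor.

F minor to B minor up is an augmented fourth, so every note moves up by that interval.
Bb3 → E4
G4 → C#5
Eb3 → A3
Bb3 → E4

E4 C#5 A3 E4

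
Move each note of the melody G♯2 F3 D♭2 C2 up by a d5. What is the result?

D3 Cb4 Abb2 Gb2

G#2 becomes D3
F3 becomes Cb4
Db2 becomes Abb2
C2 becomes Gb2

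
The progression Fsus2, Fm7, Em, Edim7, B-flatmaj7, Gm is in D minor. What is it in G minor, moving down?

Bbsus2 Bbm7 Am Adim7 Ebmaj7 Cm

D minor down to G minor is a perfect fifth; each chord root moves by that interval while the quality stays the same.
Fsus2: root F down a perfect fifth → Bb, giving Bbsus2.
Fm7: root F down a perfect fifth → Bb, giving Bbm7.
Em: root E down a perfect fifth → A, giving Am.
Edim7: root E down a perfect fifth → A, giving Adim7.
B-flatmaj7: root B-flat down a perfect fifth → Eb, giving Ebmaj7.
Gm: root G down a perfect fifth → C, giving Cm.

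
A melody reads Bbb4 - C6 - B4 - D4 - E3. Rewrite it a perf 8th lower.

A perfect octave down from Bbb4 gives Bbb3.
C6: an octave down reaches C, and 12 semitones makes it C5.
B4 down a perfect octave is B3.
D4 down a perfect octave is D3.
E3: an octave down reaches E, and 12 semitones makes it E2.

Bbb3 C5 B3 D3 E2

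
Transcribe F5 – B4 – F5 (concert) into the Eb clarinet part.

D5 G#4 D5

Written C4 sounds as Eb4 on the Eb clarinet, so concert pitches are written a minor third down.
F5 becomes D5
B4 becomes G#4
F5 becomes D5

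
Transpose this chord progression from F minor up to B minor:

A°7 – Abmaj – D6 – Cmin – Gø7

D#°7 Dmaj G#6 F#min C#ø7

F minor up to B minor is an augmented fourth; each chord root moves by that interval while the quality stays the same.
A°7: root A up an augmented fourth → D#, giving D#°7.
Abmaj: root Ab up an augmented fourth → D, giving Dmaj.
D6: root D up an augmented fourth → G#, giving G#6.
Cmin: root C up an augmented fourth → F#, giving F#min.
Gø7: root G up an augmented fourth → C#, giving C#ø7.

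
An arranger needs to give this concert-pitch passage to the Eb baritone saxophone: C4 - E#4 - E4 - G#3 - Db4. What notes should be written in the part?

The Eb baritone saxophone sounds a major thirteenth below written, so the written part must be a major thirteenth above concert — transpose each note up.
C4 → A5
E#4 → C##6
E4 → C#6
G#3 → E#5
Db4 → Bb5

A5 C##6 C#6 E#5 Bb5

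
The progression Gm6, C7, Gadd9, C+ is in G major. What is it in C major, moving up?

Cm6 F7 Cadd9 F+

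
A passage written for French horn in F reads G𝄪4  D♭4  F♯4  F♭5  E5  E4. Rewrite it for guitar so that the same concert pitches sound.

First find concert pitch: the French horn in F sounds a perfect fifth below written, so G𝄪4 D♭4 F♯4 F♭5 E5 E4 sounds C##4 Gb3 B3 Bbb4 A4 A3.
Then write for guitar: it sounds a perfect octave below written, so the part must be a perfect octave above concert.
C##4 → C##5
Gb3 → Gb4
B3 → B4
Bbb4 → Bbb5
A4 → A5
A3 → A4

C##5 Gb4 B4 Bbb5 A5 A4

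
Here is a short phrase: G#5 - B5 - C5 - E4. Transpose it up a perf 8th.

G#6 B6 C6 E5

G#5 -> G#6
B5 -> B6
C5 -> C6
E4 -> E5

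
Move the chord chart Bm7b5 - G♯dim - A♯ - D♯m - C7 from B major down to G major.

Gm7b5 Edim F# Bm Ab7

B major down to G major is a major third; each chord root moves by that interval while the quality stays the same.
Bm7b5: root B down a major third → G, giving Gm7b5.
G♯dim: root G♯ down a major third → E, giving Edim.
A♯: root A♯ down a major third → F#, giving F#.
D♯m: root D♯ down a major third → B, giving Bm.
C7: root C down a major third → Ab, giving Ab7.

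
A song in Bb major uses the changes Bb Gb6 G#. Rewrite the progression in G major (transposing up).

G Eb6 E#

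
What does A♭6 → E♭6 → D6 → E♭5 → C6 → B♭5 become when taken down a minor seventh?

Bb5 F5 E5 F4 D5 C5

Ab6 to Bb5
Eb6 to F5
D6 to E5
Eb5 to F4
C6 to D5
Bb5 to C5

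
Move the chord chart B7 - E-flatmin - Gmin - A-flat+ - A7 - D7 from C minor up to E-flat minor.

C minor up to E-flat minor is a minor third; each chord root moves by that interval while the quality stays the same.
B7: root B up a minor third → D, giving D7.
E-flatmin: root E-flat up a minor third → Gb, giving Gbmin.
Gmin: root G up a minor third → Bb, giving Bbmin.
A-flat+: root A-flat up a minor third → Cb, giving Cb+.
A7: root A up a minor third → C, giving C7.
D7: root D up a minor third → F, giving F7.

D7 Gbmin Bbmin Cb+ C7 F7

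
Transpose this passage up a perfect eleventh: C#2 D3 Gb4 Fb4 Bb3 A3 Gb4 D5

F#3 G4 Cb6 Bbb5 Eb5 D5 Cb6 G6

A perfect eleventh up from C#2 gives F#3.
D3: an eleventh up reaches G, and 17 semitones makes it G4.
Gb4 up a perfect eleventh is Cb6.
A perfect eleventh up from Fb4 gives Bbb5.
Bb3 up a perfect eleventh is Eb5.
A3: an eleventh up reaches D, and 17 semitones makes it D5.
Gb4: an eleventh up reaches C, and 17 semitones makes it Cb6.
D5 up a perfect eleventh is G6.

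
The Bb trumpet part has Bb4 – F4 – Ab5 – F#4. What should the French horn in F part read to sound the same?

Eb5 Bb4 Db6 B4

First find concert pitch: the Bb trumpet sounds a major second below written, so Bb4 F4 Ab5 F#4 sounds Ab4 Eb4 Gb5 E4.
Then write for French horn in F: it sounds a perfect fifth below written, so the part must be a perfect fifth above concert.
Ab4 → Eb5
Eb4 → Bb4
Gb5 → Db6
E4 → B4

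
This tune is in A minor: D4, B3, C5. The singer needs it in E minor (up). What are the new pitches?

A4 F#4 G5

A minor to E minor up is a perfect fifth, so every note moves up by that interval.
D4 → A4
B3 → F#4
C5 → G5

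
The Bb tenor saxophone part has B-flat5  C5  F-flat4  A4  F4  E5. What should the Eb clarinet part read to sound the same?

First find concert pitch: the Bb tenor saxophone sounds a major ninth below written, so B-flat5 C5 F-flat4 A4 F4 E5 sounds Ab4 Bb3 Ebb3 G3 Eb3 D4.
Then write for Eb clarinet: it sounds a minor third above written, so the part must be a minor third below concert.
Ab4 → F4
Bb3 → G3
Ebb3 → Cb3
G3 → E3
Eb3 → C3
D4 → B3

F4 G3 Cb3 E3 C3 B3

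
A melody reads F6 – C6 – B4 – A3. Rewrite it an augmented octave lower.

Fb5 Cb5 Bb3 Ab2

F6 down an augmented octave is Fb5.
An augmented octave down from C6 gives Cb5.
B4: an octave down reaches B, and 13 semitones makes it Bb3.
A3 down an augmented octave is Ab2.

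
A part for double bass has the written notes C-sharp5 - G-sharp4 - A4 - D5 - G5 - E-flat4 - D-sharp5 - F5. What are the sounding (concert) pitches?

C#4 G#3 A3 D4 G4 Eb3 D#4 F4

Written C4 on the double bass sounds as C3, a perfect octave lower; apply that shift to every note.
C#5 becomes C#4
G#4 becomes G#3
A4 becomes A3
D5 becomes D4
G5 becomes G4
Eb4 becomes Eb3
D#5 becomes D#4
F5 becomes F4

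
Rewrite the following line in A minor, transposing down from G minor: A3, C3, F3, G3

G minor to A minor down is a minor seventh, so every note moves down by that interval.
A3 becomes B2
C3 becomes D2
F3 becomes G2
G3 becomes A2

B2 D2 G2 A2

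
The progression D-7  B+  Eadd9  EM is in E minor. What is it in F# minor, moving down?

E-7 C#+ F#add9 F#M

E minor down to F# minor is a minor seventh; each chord root moves by that interval while the quality stays the same.
D-7: root D down a minor seventh → E, giving E-7.
B+: root B down a minor seventh → C#, giving C#+.
Eadd9: root E down a minor seventh → F#, giving F#add9.
EM: root E down a minor seventh → F#, giving F#M.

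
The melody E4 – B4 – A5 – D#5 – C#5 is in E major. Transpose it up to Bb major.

Bb4 F5 Eb6 A5 G5

E major to Bb major up is a diminished fifth, so every note moves up by that interval.
E4 becomes Bb4
B4 becomes F5
A5 becomes Eb6
D#5 becomes A5
C#5 becomes G5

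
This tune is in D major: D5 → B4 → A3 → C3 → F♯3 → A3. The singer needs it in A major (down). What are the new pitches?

A4 F#4 E3 G2 C#3 E3

From D down to A is a perfect fourth; apply that to each pitch.
D5 -> A4
B4 -> F#4
A3 -> E3
C3 -> G2
F#3 -> C#3
A3 -> E3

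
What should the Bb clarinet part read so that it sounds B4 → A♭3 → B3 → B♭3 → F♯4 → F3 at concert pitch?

C#5 Bb3 C#4 C4 G#4 G3

Written C4 sounds as Bb3 on the Bb clarinet, so concert pitches are written a major second up.
B4 gives C#5
Ab3 gives Bb3
B3 gives C#4
Bb3 gives C4
F#4 gives G#4
F3 gives G3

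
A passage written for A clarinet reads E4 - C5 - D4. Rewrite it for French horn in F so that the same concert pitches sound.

G#4 E5 F#4

First find concert pitch: the A clarinet sounds a minor third below written, so E4 C5 D4 sounds C#4 A4 B3.
Then write for French horn in F: it sounds a perfect fifth below written, so the part must be a perfect fifth above concert.
C#4 → G#4
A4 → E5
B3 → F#4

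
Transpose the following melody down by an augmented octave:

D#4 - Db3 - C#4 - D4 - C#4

D3 Dbb2 C3 Db3 C3

D#4 down an augmented octave is D3.
Db3 down an augmented octave is Dbb2.
C#4: an octave down reaches C, and 13 semitones makes it C3.
D4 down an augmented octave is Db3.
C#4 down an augmented octave is C3.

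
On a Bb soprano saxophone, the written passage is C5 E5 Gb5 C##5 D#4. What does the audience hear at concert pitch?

The Bb soprano saxophone sounds a major second below written, so transpose each written note down a major second.
C5 to Bb4
E5 to D5
Gb5 to Fb5
C##5 to B#4
D#4 to C#4

Bb4 D5 Fb5 B#4 C#4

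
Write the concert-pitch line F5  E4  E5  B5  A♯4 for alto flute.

Bb5 A4 A5 E6 D#5

Written C4 sounds as G3 on the alto flute, so concert pitches are written a perfect fourth up.
F5 -> Bb5
E4 -> A4
E5 -> A5
B5 -> E6
A#4 -> D#5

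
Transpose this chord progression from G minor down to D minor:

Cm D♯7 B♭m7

Gm A#7 Fm7

G minor down to D minor is a perfect fourth; each chord root moves by that interval while the quality stays the same.
Cm: root C down a perfect fourth → G, giving Gm.
D♯7: root D♯ down a perfect fourth → A#, giving A#7.
B♭m7: root B♭ down a perfect fourth → F, giving Fm7.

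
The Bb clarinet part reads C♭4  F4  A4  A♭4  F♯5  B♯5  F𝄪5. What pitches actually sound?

Bbb3 Eb4 G4 Gb4 E5 A#5 E#5

The Bb clarinet sounds a major second below written, so transpose each written note down a major second.
Cb4 gives Bbb3
F4 gives Eb4
A4 gives G4
Ab4 gives Gb4
F#5 gives E5
B#5 gives A#5
F##5 gives E#5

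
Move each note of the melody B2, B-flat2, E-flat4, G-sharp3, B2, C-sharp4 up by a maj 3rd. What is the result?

D#3 D3 G4 B#3 D#3 E#4

B2: a third up reaches D, and 4 semitones makes it D#3.
A major third up from Bb2 gives D3.
Eb4 up a major third is G4.
G#3 up a major third is B#3.
B2: a third up reaches D, and 4 semitones makes it D#3.
A major third up from C#4 gives E#4.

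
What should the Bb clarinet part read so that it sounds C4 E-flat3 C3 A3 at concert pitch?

D4 F3 D3 B3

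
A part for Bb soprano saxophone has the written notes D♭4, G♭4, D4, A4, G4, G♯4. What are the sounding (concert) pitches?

Cb4 Fb4 C4 G4 F4 F#4

Written C4 on the Bb soprano saxophone sounds as Bb3, a major second lower; apply that shift to every note.
Db4 -> Cb4
Gb4 -> Fb4
D4 -> C4
A4 -> G4
G4 -> F4
G#4 -> F#4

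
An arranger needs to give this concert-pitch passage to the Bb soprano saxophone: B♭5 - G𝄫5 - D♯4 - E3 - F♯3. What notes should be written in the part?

The Bb soprano saxophone sounds a major second below written, so the written part must be a major second above concert — transpose each note up.
Bb5 to C6
Gbb5 to Abb5
D#4 to E#4
E3 to F#3
F#3 to G#3

C6 Abb5 E#4 F#3 G#3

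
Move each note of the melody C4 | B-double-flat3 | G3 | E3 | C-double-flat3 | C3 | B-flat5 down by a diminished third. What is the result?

C4 down a diminished third is A#3.
Bbb3: a third down reaches G, and 2 semitones makes it G3.
G3 down a diminished third is E#3.
E3 down a diminished third is C##3.
Cbb3 down a diminished third is Ab2.
C3 down a diminished third is A#2.
A diminished third down from Bb5 gives G#5.

A#3 G3 E#3 C##3 Ab2 A#2 G#5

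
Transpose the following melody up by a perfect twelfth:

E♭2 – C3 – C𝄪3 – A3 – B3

Bb3 G4 G##4 E5 F#5

Eb2 to Bb3
C3 to G4
C##3 to G##4
A3 to E5
B3 to F#5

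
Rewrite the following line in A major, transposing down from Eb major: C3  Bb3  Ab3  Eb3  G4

F#2 E3 D3 A2 C#4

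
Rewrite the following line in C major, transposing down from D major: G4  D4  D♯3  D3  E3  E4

F4 C4 C#3 C3 D3 D4

D major to C major down is a major second, so every note moves down by that interval.
G4 → F4
D4 → C4
D#3 → C#3
D3 → C3
E3 → D3
E4 → D4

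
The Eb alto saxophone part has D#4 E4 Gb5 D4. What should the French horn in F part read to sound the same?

First find concert pitch: the Eb alto saxophone sounds a major sixth below written, so D#4 E4 Gb5 D4 sounds F#3 G3 Bbb4 F3.
Then write for French horn in F: it sounds a perfect fifth below written, so the part must be a perfect fifth above concert.
F#3 → C#4
G3 → D4
Bbb4 → Fb5
F3 → C4

C#4 D4 Fb5 C4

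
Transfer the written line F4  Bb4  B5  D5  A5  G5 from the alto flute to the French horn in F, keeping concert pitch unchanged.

G4 C5 C#6 E5 B5 A5

First find concert pitch: the alto flute sounds a perfect fourth below written, so F4 Bb4 B5 D5 A5 G5 sounds C4 F4 F#5 A4 E5 D5.
Then write for French horn in F: it sounds a perfect fifth below written, so the part must be a perfect fifth above concert.
C4 → G4
F4 → C5
F#5 → C#6
A4 → E5
E5 → B5
D5 → A5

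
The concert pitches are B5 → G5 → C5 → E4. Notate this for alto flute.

E6 C6 F5 A4

The alto flute sounds a perfect fourth below written, so the written part must be a perfect fourth above concert — transpose each note up.
B5 -> E6
G5 -> C6
C5 -> F5
E4 -> A4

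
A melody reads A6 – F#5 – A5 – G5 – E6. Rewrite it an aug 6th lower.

A6 → Cb6
F#5 → Ab4
A5 → Cb5
G5 → Bbb4
E6 → Gb5

Cb6 Ab4 Cb5 Bbb4 Gb5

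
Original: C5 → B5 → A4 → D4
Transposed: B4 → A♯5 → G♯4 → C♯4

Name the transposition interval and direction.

down a minor second

Take the first pair: C5 → B4. C to B spans 2 letter names, so the interval is some kind of second.
B4 to C5 is 1 semitone, which makes it a minor second; the second version is lower, so the direction is down.
Checking another pair — D4 → C#4 — gives the same interval.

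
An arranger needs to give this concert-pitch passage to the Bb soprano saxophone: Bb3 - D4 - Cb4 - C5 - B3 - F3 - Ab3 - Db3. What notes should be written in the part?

Written C4 sounds as Bb3 on the Bb soprano saxophone, so concert pitches are written a major second up.
Bb3 to C4
D4 to E4
Cb4 to Db4
C5 to D5
B3 to C#4
F3 to G3
Ab3 to Bb3
Db3 to Eb3

C4 E4 Db4 D5 C#4 G3 Bb3 Eb3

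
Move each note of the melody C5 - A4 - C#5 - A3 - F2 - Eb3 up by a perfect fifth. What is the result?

C5 -> G5
A4 -> E5
C#5 -> G#5
A3 -> E4
F2 -> C3
Eb3 -> Bb3

G5 E5 G#5 E4 C3 Bb3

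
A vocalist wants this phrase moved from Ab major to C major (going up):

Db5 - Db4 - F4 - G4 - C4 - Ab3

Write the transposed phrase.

F5 F4 A4 B4 E4 C4

From Ab up to C is a major third; apply that to each pitch.
Db5 gives F5
Db4 gives F4
F4 gives A4
G4 gives B4
C4 gives E4
Ab3 gives C4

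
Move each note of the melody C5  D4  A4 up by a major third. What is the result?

E5 F#4 C#5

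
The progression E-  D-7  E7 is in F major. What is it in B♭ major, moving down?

A- G-7 A7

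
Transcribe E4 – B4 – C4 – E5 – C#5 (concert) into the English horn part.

B4 F#5 G4 B5 G#5

Written C4 sounds as F3 on the English horn, so concert pitches are written a perfect fifth up.
E4 to B4
B4 to F#5
C4 to G4
E5 to B5
C#5 to G#5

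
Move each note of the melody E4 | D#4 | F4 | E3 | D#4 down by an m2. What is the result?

E4: a second down reaches D, and 1 semitone makes it D#4.
A minor second down from D#4 gives C##4.
F4 down a minor second is E4.
A minor second down from E3 gives D#3.
D#4 down a minor second is C##4.

D#4 C##4 E4 D#3 C##4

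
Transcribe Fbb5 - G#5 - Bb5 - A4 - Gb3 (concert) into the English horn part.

Cbb6 D#6 F6 E5 Db4

Written C4 sounds as F3 on the English horn, so concert pitches are written a perfect fifth up.
Fbb5 -> Cbb6
G#5 -> D#6
Bb5 -> F6
A4 -> E5
Gb3 -> Db4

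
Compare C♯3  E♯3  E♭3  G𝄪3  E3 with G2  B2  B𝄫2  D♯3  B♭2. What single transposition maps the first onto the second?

down an augmented fourth

From C#3 to G2 is 4 letter names — a fourth of some quality.
G2 to C#3 is 6 semitones, which makes it an augmented fourth; the second version is lower, so the direction is down.
Checking another pair — E3 → Bb2 — gives the same interval.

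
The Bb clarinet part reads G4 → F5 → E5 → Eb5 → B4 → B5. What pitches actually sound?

F4 Eb5 D5 Db5 A4 A5

Written C4 on the Bb clarinet sounds as Bb3, a major second lower; apply that shift to every note.
G4 to F4
F5 to Eb5
E5 to D5
Eb5 to Db5
B4 to A4
B5 to A5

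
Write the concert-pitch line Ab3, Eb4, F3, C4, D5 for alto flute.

Db4 Ab4 Bb3 F4 G5

Written C4 sounds as G3 on the alto flute, so concert pitches are written a perfect fourth up.
Ab3 to Db4
Eb4 to Ab4
F3 to Bb3
C4 to F4
D5 to G5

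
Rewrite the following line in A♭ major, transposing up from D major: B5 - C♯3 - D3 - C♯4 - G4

D major to A♭ major up is a diminished fifth, so every note moves up by that interval.
B5 gives F6
C#3 gives G3
D3 gives Ab3
C#4 gives G4
G4 gives Db5

F6 G3 Ab3 G4 Db5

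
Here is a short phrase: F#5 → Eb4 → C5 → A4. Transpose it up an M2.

G#5 F4 D5 B4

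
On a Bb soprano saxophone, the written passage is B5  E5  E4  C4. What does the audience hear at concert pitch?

A5 D5 D4 Bb3

Written C4 on the Bb soprano saxophone sounds as Bb3, a major second lower; apply that shift to every note.
B5 → A5
E5 → D5
E4 → D4
C4 → Bb3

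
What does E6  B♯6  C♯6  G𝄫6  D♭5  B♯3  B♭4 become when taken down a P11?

B4 F##5 G#4 Dbb5 Ab3 F##2 F3

E6: an eleventh down reaches B, and 17 semitones makes it B4.
B#6: an eleventh down reaches F, and 17 semitones makes it F##5.
C#6: an eleventh down reaches G, and 17 semitones makes it G#4.
Gbb6: an eleventh down reaches D, and 17 semitones makes it Dbb5.
Db5: an eleventh down reaches A, and 17 semitones makes it Ab3.
B#3 down a perfect eleventh is F##2.
A perfect eleventh down from Bb4 gives F3.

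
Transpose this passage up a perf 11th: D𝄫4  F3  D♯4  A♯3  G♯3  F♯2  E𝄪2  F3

Dbb4 up a perfect eleventh is Gbb5.
F3 up a perfect eleventh is Bb4.
A perfect eleventh up from D#4 gives G#5.
A#3 up a perfect eleventh is D#5.
G#3: an eleventh up reaches C, and 17 semitones makes it C#5.
A perfect eleventh up from F#2 gives B3.
E##2 up a perfect eleventh is A##3.
F3: an eleventh up reaches B, and 17 semitones makes it Bb4.

Gbb5 Bb4 G#5 D#5 C#5 B3 A##3 Bb4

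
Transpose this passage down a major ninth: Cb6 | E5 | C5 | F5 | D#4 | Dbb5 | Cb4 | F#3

Bbb4 D4 Bb3 Eb4 C#3 Cbb4 Bbb2 E2

Cb6 to Bbb4
E5 to D4
C5 to Bb3
F5 to Eb4
D#4 to C#3
Dbb5 to Cbb4
Cb4 to Bbb2
F#3 to E2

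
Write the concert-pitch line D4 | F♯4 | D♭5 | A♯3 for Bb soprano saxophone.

E4 G#4 Eb5 B#3

Written C4 sounds as Bb3 on the Bb soprano saxophone, so concert pitches are written a major second up.
D4 gives E4
F#4 gives G#4
Db5 gives Eb5
A#3 gives B#3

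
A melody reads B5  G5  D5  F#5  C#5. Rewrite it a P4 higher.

E6 C6 G5 B5 F#5

B5 up a perfect fourth is E6.
G5 up a perfect fourth is C6.
D5 up a perfect fourth is G5.
A perfect fourth up from F#5 gives B5.
C#5: a fourth up reaches F, and 5 semitones makes it F#5.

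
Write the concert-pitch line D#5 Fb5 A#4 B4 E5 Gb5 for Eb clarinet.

The Eb clarinet sounds a minor third above written, so the written part must be a minor third below concert — transpose each note down.
D#5 becomes B#4
Fb5 becomes Db5
A#4 becomes F##4
B4 becomes G#4
E5 becomes C#5
Gb5 becomes Eb5

B#4 Db5 F##4 G#4 C#5 Eb5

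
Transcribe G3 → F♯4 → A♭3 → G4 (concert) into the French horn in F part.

D4 C#5 Eb4 D5

Written C4 sounds as F3 on the French horn in F, so concert pitches are written a perfect fifth up.
G3 becomes D4
F#4 becomes C#5
Ab3 becomes Eb4
G4 becomes D5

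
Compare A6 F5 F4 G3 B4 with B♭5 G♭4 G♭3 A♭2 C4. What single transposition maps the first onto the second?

From A6 to Bb5 is 7 letter names — a seventh of some quality.
Bb5 to A6 is 11 semitones, which makes it a major seventh; the second version is lower, so the direction is down.
Checking another pair — B4 → C4 — gives the same interval.

down a major seventh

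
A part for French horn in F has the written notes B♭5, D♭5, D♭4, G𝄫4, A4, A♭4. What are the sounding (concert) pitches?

The French horn in F sounds a perfect fifth below written, so transpose each written note down a perfect fifth.
Bb5 becomes Eb5
Db5 becomes Gb4
Db4 becomes Gb3
Gbb4 becomes Cbb4
A4 becomes D4
Ab4 becomes Db4

Eb5 Gb4 Gb3 Cbb4 D4 Db4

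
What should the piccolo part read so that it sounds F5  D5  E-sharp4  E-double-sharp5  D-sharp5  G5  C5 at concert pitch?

F4 D4 E#3 E##4 D#4 G4 C4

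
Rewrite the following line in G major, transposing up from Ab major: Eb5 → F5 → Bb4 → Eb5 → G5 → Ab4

D6 E6 A5 D6 F#6 G5

Ab major to G major up is a major seventh, so every note moves up by that interval.
Eb5 gives D6
F5 gives E6
Bb4 gives A5
Eb5 gives D6
G5 gives F#6
Ab4 gives G5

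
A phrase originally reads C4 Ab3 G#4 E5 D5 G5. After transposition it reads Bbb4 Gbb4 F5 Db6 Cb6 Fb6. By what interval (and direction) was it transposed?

Take the first pair: C4 → Bbb4. C to B spans 7 letter names, so the interval is some kind of seventh.
C4 to Bbb4 is 9 semitones, which makes it a diminished seventh; the second version is higher, so the direction is up.
Checking another pair — G5 → Fb6 — gives the same interval.

up a diminished seventh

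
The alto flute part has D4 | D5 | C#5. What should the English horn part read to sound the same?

First find concert pitch: the alto flute sounds a perfect fourth below written, so D4 D5 C#5 sounds A3 A4 G#4.
Then write for English horn: it sounds a perfect fifth below written, so the part must be a perfect fifth above concert.
A3 → E4
A4 → E5
G#4 → D#5

E4 E5 D#5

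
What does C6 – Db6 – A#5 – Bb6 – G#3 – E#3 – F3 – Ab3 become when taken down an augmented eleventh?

C6 gives Gb4
Db6 gives Abb4
A#5 gives E4
Bb6 gives Fb5
G#3 gives D2
E#3 gives B1
F3 gives Cb2
Ab3 gives Ebb2

Gb4 Abb4 E4 Fb5 D2 B1 Cb2 Ebb2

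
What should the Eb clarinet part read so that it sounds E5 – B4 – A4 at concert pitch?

C#5 G#4 F#4

The Eb clarinet sounds a minor third above written, so the written part must be a minor third below concert — transpose each note down.
E5 → C#5
B4 → G#4
A4 → F#4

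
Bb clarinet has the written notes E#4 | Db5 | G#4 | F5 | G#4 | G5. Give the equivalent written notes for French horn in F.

A#4 Gb5 C#5 Bb5 C#5 C6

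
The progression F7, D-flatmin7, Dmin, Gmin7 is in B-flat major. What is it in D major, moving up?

A7 Fmin7 F#min Bmin7

B-flat major up to D major is a major third; each chord root moves by that interval while the quality stays the same.
F7: root F up a major third → A, giving A7.
D-flatmin7: root D-flat up a major third → F, giving Fmin7.
Dmin: root D up a major third → F#, giving F#min.
Gmin7: root G up a major third → B, giving Bmin7.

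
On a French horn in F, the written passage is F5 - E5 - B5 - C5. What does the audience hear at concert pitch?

The French horn in F sounds a perfect fifth below written, so transpose each written note down a perfect fifth.
F5 -> Bb4
E5 -> A4
B5 -> E5
C5 -> F4

Bb4 A4 E5 F4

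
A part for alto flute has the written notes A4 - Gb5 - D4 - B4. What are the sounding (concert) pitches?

Written C4 on the alto flute sounds as G3, a perfect fourth lower; apply that shift to every note.
A4 -> E4
Gb5 -> Db5
D4 -> A3
B4 -> F#4

E4 Db5 A3 F#4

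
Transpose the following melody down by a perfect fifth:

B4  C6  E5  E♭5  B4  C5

E4 F5 A4 Ab4 E4 F4

B4 down a perfect fifth is E4.
C6: a fifth down reaches F, and 7 semitones makes it F5.
E5 down a perfect fifth is A4.
Eb5: a fifth down reaches A, and 7 semitones makes it Ab4.
B4: a fifth down reaches E, and 7 semitones makes it E4.
C5 down a perfect fifth is F4.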